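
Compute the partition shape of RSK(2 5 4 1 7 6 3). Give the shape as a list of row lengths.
[3, 2, 2]

Row-insert each entry into an empty tableau.

After inserting 2: P = [[2]].
After inserting 5: P = [[2, 5]].
After inserting 4: P = [[2, 4], [5]].
After inserting 1: P = [[1, 4], [2], [5]].
After inserting 7: P = [[1, 4, 7], [2], [5]].
After inserting 6: P = [[1, 4, 6], [2, 7], [5]].
After inserting 3: P = [[1, 3, 6], [2, 4], [5, 7]].

The final insertion tableau P = [[1, 3, 6], [2, 4], [5, 7]] has shape [3, 2, 2].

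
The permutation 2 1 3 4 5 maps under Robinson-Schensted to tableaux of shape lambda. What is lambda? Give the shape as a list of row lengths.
Row-insert each entry into an empty tableau.

After inserting 2: P = [[2]].
After inserting 1: P = [[1], [2]].
After inserting 3: P = [[1, 3], [2]].
After inserting 4: P = [[1, 3, 4], [2]].
After inserting 5: P = [[1, 3, 4, 5], [2]].

The final insertion tableau P = [[1, 3, 4, 5], [2]] has shape [4, 1].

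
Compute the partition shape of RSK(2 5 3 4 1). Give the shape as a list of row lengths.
[3, 1, 1]

Row-insert each entry into an empty tableau.

After inserting 2: P = [[2]].
After inserting 5: P = [[2, 5]].
After inserting 3: P = [[2, 3], [5]].
After inserting 4: P = [[2, 3, 4], [5]].
After inserting 1: P = [[1, 3, 4], [2], [5]].

The final insertion tableau P = [[1, 3, 4], [2], [5]] has shape [3, 1, 1].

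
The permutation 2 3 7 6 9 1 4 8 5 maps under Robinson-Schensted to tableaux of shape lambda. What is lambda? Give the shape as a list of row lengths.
Row-insert each entry into an empty tableau.

After inserting 2: P = [[2]].
After inserting 3: P = [[2, 3]].
After inserting 7: P = [[2, 3, 7]].
After inserting 6: P = [[2, 3, 6], [7]].
After inserting 9: P = [[2, 3, 6, 9], [7]].
After inserting 1: P = [[1, 3, 6, 9], [2], [7]].
After inserting 4: P = [[1, 3, 4, 9], [2, 6], [7]].
After inserting 8: P = [[1, 3, 4, 8], [2, 6, 9], [7]].
After inserting 5: P = [[1, 3, 4, 5], [2, 6, 8], [7, 9]].

The final insertion tableau P = [[1, 3, 4, 5], [2, 6, 8], [7, 9]] has shape [4, 3, 2].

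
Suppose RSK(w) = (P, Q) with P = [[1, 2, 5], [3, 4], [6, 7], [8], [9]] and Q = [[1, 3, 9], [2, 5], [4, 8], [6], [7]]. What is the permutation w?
9 6 8 3 7 4 1 2 5

Reverse the RSK construction: for i from n down to 1, find the cell of Q containing i, remove the entry at that cell from P, and reverse-bump it up through P; the value ejected from row 1 is w(i).

Step i=9: Q has 9 at row 1, column 3; remove that cell from P, ejecting 5. So w(9) = 5. P is now [[1, 2], [3, 4], [6, 7], [8], [9]].
Step i=8: Q has 8 at row 3, column 2; remove 7 from row 3 of P and reverse-bump: 7 enters row 2 and ejects 4; 4 enters row 1 and ejects 2. So w(8) = 2. P is now [[1, 4], [3, 7], [6], [8], [9]].
Step i=7: Q has 7 at row 5, column 1; remove 9 from row 5 of P and reverse-bump: 9 enters row 4 and ejects 8; 8 enters row 3 and ejects 6; 6 enters row 2 and ejects 3; 3 enters row 1 and ejects 1. So w(7) = 1. P is now [[3, 4], [6, 7], [8], [9]].
Step i=6: Q has 6 at row 4, column 1; remove 9 from row 4 of P and reverse-bump: 9 enters row 3 and ejects 8; 8 enters row 2 and ejects 7; 7 enters row 1 and ejects 4. So w(6) = 4. P is now [[3, 7], [6, 8], [9]].
Step i=5: Q has 5 at row 2, column 2; remove 8 from row 2 of P and reverse-bump: 8 enters row 1 and ejects 7. So w(5) = 7. P is now [[3, 8], [6], [9]].
Step i=4: Q has 4 at row 3, column 1; remove 9 from row 3 of P and reverse-bump: 9 enters row 2 and ejects 6; 6 enters row 1 and ejects 3. So w(4) = 3. P is now [[6, 8], [9]].
Step i=3: Q has 3 at row 1, column 2; remove that cell from P, ejecting 8. So w(3) = 8. P is now [[6], [9]].
Step i=2: Q has 2 at row 2, column 1; remove 9 from row 2 of P and reverse-bump: 9 enters row 1 and ejects 6. So w(2) = 6. P is now [[9]].
Step i=1: Q has 1 at row 1, column 1; remove that cell from P, ejecting 9. So w(1) = 9. P is now [].

So w = 9 6 8 3 7 4 1 2 5.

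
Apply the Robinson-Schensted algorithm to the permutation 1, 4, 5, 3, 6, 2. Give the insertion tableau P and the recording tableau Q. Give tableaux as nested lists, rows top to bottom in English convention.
P = [[1, 2, 5, 6], [3], [4]], Q = [[1, 2, 3, 5], [4], [6]]

Insert each entry of the permutation into P by Schensted row insertion, recording in Q the position of each new cell.

Insert 1: appended to row 1. P = [[1]], Q = [[1]].
Insert 4: appended to row 1. P = [[1, 4]], Q = [[1, 2]].
Insert 5: appended to row 1. P = [[1, 4, 5]], Q = [[1, 2, 3]].
Insert 3: 3 bumps 4 from row 1; 4 starts row 2. P = [[1, 3, 5], [4]], Q = [[1, 2, 3], [4]].
Insert 6: appended to row 1. P = [[1, 3, 5, 6], [4]], Q = [[1, 2, 3, 5], [4]].
Insert 2: 2 bumps 3 from row 1; 3 bumps 4 from row 2; 4 starts row 3. P = [[1, 2, 5, 6], [3], [4]], Q = [[1, 2, 3, 5], [4], [6]].

So P = [[1, 2, 5, 6], [3], [4]], Q = [[1, 2, 3, 5], [4], [6]].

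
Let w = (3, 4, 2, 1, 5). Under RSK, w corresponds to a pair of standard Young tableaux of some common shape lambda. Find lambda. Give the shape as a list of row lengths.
[3, 1, 1]

RSK row insertion gives P = [[1, 4, 5], [2], [3]], which has shape [3, 1, 1].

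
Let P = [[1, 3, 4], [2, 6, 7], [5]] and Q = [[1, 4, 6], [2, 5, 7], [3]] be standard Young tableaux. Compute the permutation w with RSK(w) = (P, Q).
5 2 1 6 3 7 4

Reverse the RSK construction: for i from n down to 1, find the cell of Q containing i, remove the entry at that cell from P, and reverse-bump it up through P; the value ejected from row 1 is w(i).

Step i=7: Q has 7 at row 2, column 3; remove 7 from row 2 of P and reverse-bump: 7 enters row 1 and ejects 4. So w(7) = 4. P is now [[1, 3, 7], [2, 6], [5]].
Step i=6: Q has 6 at row 1, column 3; remove that cell from P, ejecting 7. So w(6) = 7. P is now [[1, 3], [2, 6], [5]].
Step i=5: Q has 5 at row 2, column 2; remove 6 from row 2 of P and reverse-bump: 6 enters row 1 and ejects 3. So w(5) = 3. P is now [[1, 6], [2], [5]].
Step i=4: Q has 4 at row 1, column 2; remove that cell from P, ejecting 6. So w(4) = 6. P is now [[1], [2], [5]].
Step i=3: Q has 3 at row 3, column 1; remove 5 from row 3 of P and reverse-bump: 5 enters row 2 and ejects 2; 2 enters row 1 and ejects 1. So w(3) = 1. P is now [[2], [5]].
Step i=2: Q has 2 at row 2, column 1; remove 5 from row 2 of P and reverse-bump: 5 enters row 1 and ejects 2. So w(2) = 2. P is now [[5]].
Step i=1: Q has 1 at row 1, column 1; remove that cell from P, ejecting 5. So w(1) = 5. P is now [].

So w = 5 2 1 6 3 7 4.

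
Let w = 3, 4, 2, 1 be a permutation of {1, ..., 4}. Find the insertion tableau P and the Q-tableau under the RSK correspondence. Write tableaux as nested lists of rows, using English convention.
P = [[1, 4], [2], [3]], Q = [[1, 2], [3], [4]]

Insert each entry of the permutation into P by Schensted row insertion, recording in Q the position of each new cell.

Insert 3: appended to row 1. P = [[3]].
Insert 4: appended to row 1. P = [[3, 4]].
Insert 2: 2 bumps 3 from row 1; 3 starts row 2. P = [[2, 4], [3]].
Insert 1: 1 bumps 2 from row 1; 2 bumps 3 from row 2; 3 starts row 3. P = [[1, 4], [2], [3]].

So P = [[1, 4], [2], [3]], Q = [[1, 2], [3], [4]].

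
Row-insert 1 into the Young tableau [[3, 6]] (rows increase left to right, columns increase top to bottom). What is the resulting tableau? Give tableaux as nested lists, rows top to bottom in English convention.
In row 1, 1 replaces 3 (the leftmost entry greater than 1); 3 is bumped to row 2. 3 starts a new row 2. The new tableau is [[1, 6], [3]].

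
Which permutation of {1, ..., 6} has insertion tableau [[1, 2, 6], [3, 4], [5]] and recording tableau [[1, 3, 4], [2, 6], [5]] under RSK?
5 3 4 6 1 2

Reverse the RSK construction: for i from n down to 1, find the cell of Q containing i, remove the entry at that cell from P, and reverse-bump it up through P; the value ejected from row 1 is w(i).

Step i=6: Q has 6 at row 2, column 2; remove 4 from row 2 of P and reverse-bump: 4 enters row 1 and ejects 2. So w(6) = 2. P is now [[1, 4, 6], [3], [5]].
Step i=5: Q has 5 at row 3, column 1; remove 5 from row 3 of P and reverse-bump: 5 enters row 2 and ejects 3; 3 enters row 1 and ejects 1. So w(5) = 1. P is now [[3, 4, 6], [5]].
Step i=4: Q has 4 at row 1, column 3; remove that cell from P, ejecting 6. So w(4) = 6. P is now [[3, 4], [5]].
Step i=3: Q has 3 at row 1, column 2; remove that cell from P, ejecting 4. So w(3) = 4. P is now [[3], [5]].
Step i=2: Q has 2 at row 2, column 1; remove 5 from row 2 of P and reverse-bump: 5 enters row 1 and ejects 3. So w(2) = 3. P is now [[5]].
Step i=1: Q has 1 at row 1, column 1; remove that cell from P, ejecting 5. So w(1) = 5. P is now [].

So w = 5 3 4 6 1 2.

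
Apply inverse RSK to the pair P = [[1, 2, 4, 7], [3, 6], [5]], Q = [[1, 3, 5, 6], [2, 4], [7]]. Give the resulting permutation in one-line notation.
5 1 6 3 4 7 2

Reverse the RSK construction: for i from n down to 1, find the cell of Q containing i, remove the entry at that cell from P, and reverse-bump it up through P; the value ejected from row 1 is w(i).

Step i=7: Q has 7 at row 3, column 1; remove 5 from row 3 of P and reverse-bump: 5 enters row 2 and ejects 3; 3 enters row 1 and ejects 2. So w(7) = 2. P is now [[1, 3, 4, 7], [5, 6]].
Step i=6: Q has 6 at row 1, column 4; remove that cell from P, ejecting 7. So w(6) = 7. P is now [[1, 3, 4], [5, 6]].
Step i=5: Q has 5 at row 1, column 3; remove that cell from P, ejecting 4. So w(5) = 4. P is now [[1, 3], [5, 6]].
Step i=4: Q has 4 at row 2, column 2; remove 6 from row 2 of P and reverse-bump: 6 enters row 1 and ejects 3. So w(4) = 3. P is now [[1, 6], [5]].
Step i=3: Q has 3 at row 1, column 2; remove that cell from P, ejecting 6. So w(3) = 6. P is now [[1], [5]].
Step i=2: Q has 2 at row 2, column 1; remove 5 from row 2 of P and reverse-bump: 5 enters row 1 and ejects 1. So w(2) = 1. P is now [[5]].
Step i=1: Q has 1 at row 1, column 1; remove that cell from P, ejecting 5. So w(1) = 5. P is now [].

So w = 5 1 6 3 4 7 2.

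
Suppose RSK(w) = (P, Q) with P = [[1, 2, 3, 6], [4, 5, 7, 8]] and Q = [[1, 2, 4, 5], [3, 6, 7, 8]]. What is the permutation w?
Reverse the RSK construction: for i from n down to 1, find the cell of Q containing i, remove the entry at that cell from P, and reverse-bump it up through P; the value ejected from row 1 is w(i).

Step i=8: Q has 8 at row 2, column 4; remove 8 from row 2 of P and reverse-bump: 8 enters row 1 and ejects 6. So w(8) = 6. P is now [[1, 2, 3, 8], [4, 5, 7]].
Step i=7: Q has 7 at row 2, column 3; remove 7 from row 2 of P and reverse-bump: 7 enters row 1 and ejects 3. So w(7) = 3. P is now [[1, 2, 7, 8], [4, 5]].
Step i=6: Q has 6 at row 2, column 2; remove 5 from row 2 of P and reverse-bump: 5 enters row 1 and ejects 2. So w(6) = 2. P is now [[1, 5, 7, 8], [4]].
Step i=5: Q has 5 at row 1, column 4; remove that cell from P, ejecting 8. So w(5) = 8. P is now [[1, 5, 7], [4]].
Step i=4: Q has 4 at row 1, column 3; remove that cell from P, ejecting 7. So w(4) = 7. P is now [[1, 5], [4]].
Step i=3: Q has 3 at row 2, column 1; remove 4 from row 2 of P and reverse-bump: 4 enters row 1 and ejects 1. So w(3) = 1. P is now [[4, 5]].
Step i=2: Q has 2 at row 1, column 2; remove that cell from P, ejecting 5. So w(2) = 5. P is now [[4]].
Step i=1: Q has 1 at row 1, column 1; remove that cell from P, ejecting 4. So w(1) = 4. P is now [].

So w = 4 5 1 7 8 2 3 6.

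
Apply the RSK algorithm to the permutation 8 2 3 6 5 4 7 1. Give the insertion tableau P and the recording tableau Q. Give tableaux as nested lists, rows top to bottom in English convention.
Insert each entry of the permutation into P by Schensted row insertion, recording in Q the position of each new cell.

Insert 8: appended to row 1. P = [[8]], Q = [[1]].
Insert 2: 2 bumps 8 from row 1; 8 starts row 2. P = [[2], [8]], Q = [[1], [2]].
Insert 3: appended to row 1. P = [[2, 3], [8]], Q = [[1, 3], [2]].
Insert 6: appended to row 1. P = [[2, 3, 6], [8]], Q = [[1, 3, 4], [2]].
Insert 5: 5 bumps 6 from row 1; 6 bumps 8 from row 2; 8 starts row 3. P = [[2, 3, 5], [6], [8]], Q = [[1, 3, 4], [2], [5]].
Insert 4: 4 bumps 5 from row 1; 5 bumps 6 from row 2; 6 bumps 8 from row 3; 8 starts row 4. P = [[2, 3, 4], [5], [6], [8]], Q = [[1, 3, 4], [2], [5], [6]].
Insert 7: appended to row 1. P = [[2, 3, 4, 7], [5], [6], [8]], Q = [[1, 3, 4, 7], [2], [5], [6]].
Insert 1: 1 bumps 2 from row 1; 2 bumps 5 from row 2; 5 bumps 6 from row 3; 6 bumps 8 from row 4; 8 starts row 5. P = [[1, 3, 4, 7], [2], [5], [6], [8]], Q = [[1, 3, 4, 7], [2], [5], [6], [8]].

So P = [[1, 3, 4, 7], [2], [5], [6], [8]], Q = [[1, 3, 4, 7], [2], [5], [6], [8]].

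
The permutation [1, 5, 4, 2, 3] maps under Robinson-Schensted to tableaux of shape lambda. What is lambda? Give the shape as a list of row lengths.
[3, 1, 1]

Row-insert each entry into an empty tableau.

After inserting 1: P = [[1]].
After inserting 5: P = [[1, 5]].
After inserting 4: P = [[1, 4], [5]].
After inserting 2: P = [[1, 2], [4], [5]].
After inserting 3: P = [[1, 2, 3], [4], [5]].

The final insertion tableau P = [[1, 2, 3], [4], [5]] has shape [3, 1, 1].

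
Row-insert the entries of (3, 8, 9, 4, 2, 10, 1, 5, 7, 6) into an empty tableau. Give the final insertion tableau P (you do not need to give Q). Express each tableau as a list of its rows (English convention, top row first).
P = [[1, 4, 5, 6], [2, 7, 10], [3, 9], [8]]

Insert 3: appended to row 1. P = [[3]].
Insert 8: appended to row 1. P = [[3, 8]].
Insert 9: appended to row 1. P = [[3, 8, 9]].
Insert 4: 4 bumps 8 from row 1; 8 starts row 2. P = [[3, 4, 9], [8]].
Insert 2: 2 bumps 3 from row 1; 3 bumps 8 from row 2; 8 starts row 3. P = [[2, 4, 9], [3], [8]].
Insert 10: appended to row 1. P = [[2, 4, 9, 10], [3], [8]].
Insert 1: 1 bumps 2 from row 1; 2 bumps 3 from row 2; 3 bumps 8 from row 3; 8 starts row 4. P = [[1, 4, 9, 10], [2], [3], [8]].
Insert 5: 5 bumps 9 from row 1; 9 appends to row 2. P = [[1, 4, 5, 10], [2, 9], [3], [8]].
Insert 7: 7 bumps 10 from row 1; 10 appends to row 2. P = [[1, 4, 5, 7], [2, 9, 10], [3], [8]].
Insert 6: 6 bumps 7 from row 1; 7 bumps 9 from row 2; 9 appends to row 3. P = [[1, 4, 5, 6], [2, 7, 10], [3, 9], [8]].

So P = [[1, 4, 5, 6], [2, 7, 10], [3, 9], [8]].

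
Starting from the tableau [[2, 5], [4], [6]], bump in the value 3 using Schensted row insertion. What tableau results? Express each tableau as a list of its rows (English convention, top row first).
In row 1, 3 replaces 5 (the leftmost entry greater than 3); 5 is bumped to row 2. 5 is appended to row 2. The new tableau is [[2, 3], [4, 5], [6]].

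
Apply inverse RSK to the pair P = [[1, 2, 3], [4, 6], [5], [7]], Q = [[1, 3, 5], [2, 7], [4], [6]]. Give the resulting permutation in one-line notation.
Reverse the RSK construction: for i from n down to 1, find the cell of Q containing i, remove the entry at that cell from P, and reverse-bump it up through P; the value ejected from row 1 is w(i).

Step i=7: Q has 7 at row 2, column 2; remove 6 from row 2 of P and reverse-bump: 6 enters row 1 and ejects 3. So w(7) = 3. P is now [[1, 2, 6], [4], [5], [7]].
Step i=6: Q has 6 at row 4, column 1; remove 7 from row 4 of P and reverse-bump: 7 enters row 3 and ejects 5; 5 enters row 2 and ejects 4; 4 enters row 1 and ejects 2. So w(6) = 2. P is now [[1, 4, 6], [5], [7]].
Step i=5: Q has 5 at row 1, column 3; remove that cell from P, ejecting 6. So w(5) = 6. P is now [[1, 4], [5], [7]].
Step i=4: Q has 4 at row 3, column 1; remove 7 from row 3 of P and reverse-bump: 7 enters row 2 and ejects 5; 5 enters row 1 and ejects 4. So w(4) = 4. P is now [[1, 5], [7]].
Step i=3: Q has 3 at row 1, column 2; remove that cell from P, ejecting 5. So w(3) = 5. P is now [[1], [7]].
Step i=2: Q has 2 at row 2, column 1; remove 7 from row 2 of P and reverse-bump: 7 enters row 1 and ejects 1. So w(2) = 1. P is now [[7]].
Step i=1: Q has 1 at row 1, column 1; remove that cell from P, ejecting 7. So w(1) = 7. P is now [].

So w = 7 1 5 4 6 2 3.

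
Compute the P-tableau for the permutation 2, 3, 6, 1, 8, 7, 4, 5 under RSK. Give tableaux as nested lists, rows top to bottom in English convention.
P = [[1, 3, 4, 5], [2, 6, 7], [8]]

Insert 2: appended to row 1. P = [[2]].
Insert 3: appended to row 1. P = [[2, 3]].
Insert 6: appended to row 1. P = [[2, 3, 6]].
Insert 1: 1 bumps 2 from row 1; 2 starts row 2. P = [[1, 3, 6], [2]].
Insert 8: appended to row 1. P = [[1, 3, 6, 8], [2]].
Insert 7: 7 bumps 8 from row 1; 8 appends to row 2. P = [[1, 3, 6, 7], [2, 8]].
Insert 4: 4 bumps 6 from row 1; 6 bumps 8 from row 2; 8 starts row 3. P = [[1, 3, 4, 7], [2, 6], [8]].
Insert 5: 5 bumps 7 from row 1; 7 appends to row 2. P = [[1, 3, 4, 5], [2, 6, 7], [8]].

So P = [[1, 3, 4, 5], [2, 6, 7], [8]].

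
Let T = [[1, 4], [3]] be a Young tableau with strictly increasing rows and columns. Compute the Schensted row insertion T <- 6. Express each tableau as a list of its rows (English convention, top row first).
6 is larger than every entry of row 1, so it is appended to row 1. The new tableau is [[1, 4, 6], [3]].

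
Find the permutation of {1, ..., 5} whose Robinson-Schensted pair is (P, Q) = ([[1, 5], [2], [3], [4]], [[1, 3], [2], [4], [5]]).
4 3 5 2 1

Reverse RSK: for i = n, n-1, ..., 1, locate i in Q, remove the corresponding corner cell from P, and reverse-bump its entry up through P; the value ejected from row 1 is w(i).

So w = 4 3 5 2 1.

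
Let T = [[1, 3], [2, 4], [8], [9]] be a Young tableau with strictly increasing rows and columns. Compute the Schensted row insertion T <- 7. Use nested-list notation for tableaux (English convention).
[[1, 3, 7], [2, 4], [8], [9]]

7 is larger than every entry of row 1, so it is appended to row 1. The new tableau is [[1, 3, 7], [2, 4], [8], [9]].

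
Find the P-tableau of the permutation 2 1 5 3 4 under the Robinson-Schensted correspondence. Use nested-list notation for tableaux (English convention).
After inserting 2: P = [[2]].
After inserting 1: P = [[1], [2]].
After inserting 5: P = [[1, 5], [2]].
After inserting 3: P = [[1, 3], [2, 5]].
After inserting 4: P = [[1, 3, 4], [2, 5]].

So P = [[1, 3, 4], [2, 5]].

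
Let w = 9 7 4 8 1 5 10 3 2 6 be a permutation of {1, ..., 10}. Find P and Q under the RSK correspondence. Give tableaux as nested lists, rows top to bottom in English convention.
P = [[1, 2, 6], [3, 5, 10], [4, 8], [7], [9]], Q = [[1, 4, 7], [2, 6, 10], [3, 8], [5], [9]]

Insert each entry of the permutation into P by Schensted row insertion, recording in Q the position of each new cell.

Insert 9: appended to row 1. P = [[9]].
Insert 7: 7 bumps 9 from row 1; 9 starts row 2. P = [[7], [9]].
Insert 4: 4 bumps 7 from row 1; 7 bumps 9 from row 2; 9 starts row 3. P = [[4], [7], [9]].
Insert 8: appended to row 1. P = [[4, 8], [7], [9]].
Insert 1: 1 bumps 4 from row 1; 4 bumps 7 from row 2; 7 bumps 9 from row 3; 9 starts row 4. P = [[1, 8], [4], [7], [9]].
Insert 5: 5 bumps 8 from row 1; 8 appends to row 2. P = [[1, 5], [4, 8], [7], [9]].
Insert 10: appended to row 1. P = [[1, 5, 10], [4, 8], [7], [9]].
Insert 3: 3 bumps 5 from row 1; 5 bumps 8 from row 2; 8 appends to row 3. P = [[1, 3, 10], [4, 5], [7, 8], [9]].
Insert 2: 2 bumps 3 from row 1; 3 bumps 4 from row 2; 4 bumps 7 from row 3; 7 bumps 9 from row 4; 9 starts row 5. P = [[1, 2, 10], [3, 5], [4, 8], [7], [9]].
Insert 6: 6 bumps 10 from row 1; 10 appends to row 2. P = [[1, 2, 6], [3, 5, 10], [4, 8], [7], [9]].

So P = [[1, 2, 6], [3, 5, 10], [4, 8], [7], [9]], Q = [[1, 4, 7], [2, 6, 10], [3, 8], [5], [9]].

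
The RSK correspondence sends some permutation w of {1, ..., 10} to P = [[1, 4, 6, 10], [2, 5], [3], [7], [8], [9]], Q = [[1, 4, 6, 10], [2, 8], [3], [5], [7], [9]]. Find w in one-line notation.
Reverse the RSK construction: for i from n down to 1, find the cell of Q containing i, remove the entry at that cell from P, and reverse-bump it up through P; the value ejected from row 1 is w(i).

Step i=10: Q has 10 at row 1, column 4; remove that cell from P, ejecting 10. So w(10) = 10. P is now [[1, 4, 6], [2, 5], [3], [7], [8], [9]].
Step i=9: Q has 9 at row 6, column 1; remove 9 from row 6 of P and reverse-bump: 9 enters row 5 and ejects 8; 8 enters row 4 and ejects 7; 7 enters row 3 and ejects 3; 3 enters row 2 and ejects 2; 2 enters row 1 and ejects 1. So w(9) = 1. P is now [[2, 4, 6], [3, 5], [7], [8], [9]].
Step i=8: Q has 8 at row 2, column 2; remove 5 from row 2 of P and reverse-bump: 5 enters row 1 and ejects 4. So w(8) = 4. P is now [[2, 5, 6], [3], [7], [8], [9]].
Step i=7: Q has 7 at row 5, column 1; remove 9 from row 5 of P and reverse-bump: 9 enters row 4 and ejects 8; 8 enters row 3 and ejects 7; 7 enters row 2 and ejects 3; 3 enters row 1 and ejects 2. So w(7) = 2. P is now [[3, 5, 6], [7], [8], [9]].
Step i=6: Q has 6 at row 1, column 3; remove that cell from P, ejecting 6. So w(6) = 6. P is now [[3, 5], [7], [8], [9]].
Step i=5: Q has 5 at row 4, column 1; remove 9 from row 4 of P and reverse-bump: 9 enters row 3 and ejects 8; 8 enters row 2 and ejects 7; 7 enters row 1 and ejects 5. So w(5) = 5. P is now [[3, 7], [8], [9]].
Step i=4: Q has 4 at row 1, column 2; remove that cell from P, ejecting 7. So w(4) = 7. P is now [[3], [8], [9]].
Step i=3: Q has 3 at row 3, column 1; remove 9 from row 3 of P and reverse-bump: 9 enters row 2 and ejects 8; 8 enters row 1 and ejects 3. So w(3) = 3. P is now [[8], [9]].
Step i=2: Q has 2 at row 2, column 1; remove 9 from row 2 of P and reverse-bump: 9 enters row 1 and ejects 8. So w(2) = 8. P is now [[9]].
Step i=1: Q has 1 at row 1, column 1; remove that cell from P, ejecting 9. So w(1) = 9. P is now [].

So w = 9 8 3 7 5 6 2 4 1 10.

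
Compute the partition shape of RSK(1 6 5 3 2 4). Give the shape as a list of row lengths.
Row-insert each entry into an empty tableau.

After inserting 1: P = [[1]].
After inserting 6: P = [[1, 6]].
After inserting 5: P = [[1, 5], [6]].
After inserting 3: P = [[1, 3], [5], [6]].
After inserting 2: P = [[1, 2], [3], [5], [6]].
After inserting 4: P = [[1, 2, 4], [3], [5], [6]].

The final insertion tableau P = [[1, 2, 4], [3], [5], [6]] has shape [3, 1, 1, 1].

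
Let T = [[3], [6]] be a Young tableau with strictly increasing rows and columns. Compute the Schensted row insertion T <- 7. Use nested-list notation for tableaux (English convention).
7 is larger than every entry of row 1, so it is appended to row 1. The new tableau is [[3, 7], [6]].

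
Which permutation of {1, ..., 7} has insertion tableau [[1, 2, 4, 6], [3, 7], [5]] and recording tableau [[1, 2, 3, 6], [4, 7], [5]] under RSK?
1 3 5 4 2 7 6

Reverse the RSK construction: for i from n down to 1, find the cell of Q containing i, remove the entry at that cell from P, and reverse-bump it up through P; the value ejected from row 1 is w(i).

Step i=7: Q has 7 at row 2, column 2; remove 7 from row 2 of P and reverse-bump: 7 enters row 1 and ejects 6. So w(7) = 6. P is now [[1, 2, 4, 7], [3], [5]].
Step i=6: Q has 6 at row 1, column 4; remove that cell from P, ejecting 7. So w(6) = 7. P is now [[1, 2, 4], [3], [5]].
Step i=5: Q has 5 at row 3, column 1; remove 5 from row 3 of P and reverse-bump: 5 enters row 2 and ejects 3; 3 enters row 1 and ejects 2. So w(5) = 2. P is now [[1, 3, 4], [5]].
Step i=4: Q has 4 at row 2, column 1; remove 5 from row 2 of P and reverse-bump: 5 enters row 1 and ejects 4. So w(4) = 4. P is now [[1, 3, 5]].
Step i=3: Q has 3 at row 1, column 3; remove that cell from P, ejecting 5. So w(3) = 5. P is now [[1, 3]].
Step i=2: Q has 2 at row 1, column 2; remove that cell from P, ejecting 3. So w(2) = 3. P is now [[1]].
Step i=1: Q has 1 at row 1, column 1; remove that cell from P, ejecting 1. So w(1) = 1. P is now [].

So w = 1 3 5 4 2 7 6.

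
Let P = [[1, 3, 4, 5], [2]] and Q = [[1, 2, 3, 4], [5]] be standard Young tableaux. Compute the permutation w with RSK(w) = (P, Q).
2 3 4 5 1

Reverse the RSK construction: for i from n down to 1, find the cell of Q containing i, remove the entry at that cell from P, and reverse-bump it up through P; the value ejected from row 1 is w(i).

Step i=5: Q has 5 at row 2, column 1; remove 2 from row 2 of P and reverse-bump: 2 enters row 1 and ejects 1. So w(5) = 1. P is now [[2, 3, 4, 5]].
Step i=4: Q has 4 at row 1, column 4; remove that cell from P, ejecting 5. So w(4) = 5. P is now [[2, 3, 4]].
Step i=3: Q has 3 at row 1, column 3; remove that cell from P, ejecting 4. So w(3) = 4. P is now [[2, 3]].
Step i=2: Q has 2 at row 1, column 2; remove that cell from P, ejecting 3. So w(2) = 3. P is now [[2]].
Step i=1: Q has 1 at row 1, column 1; remove that cell from P, ejecting 2. So w(1) = 2. P is now [].

So w = 2 3 4 5 1.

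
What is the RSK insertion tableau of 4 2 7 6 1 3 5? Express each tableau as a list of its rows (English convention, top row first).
P = [[1, 3, 5], [2, 6], [4, 7]]

After inserting 4: P = [[4]].
After inserting 2: P = [[2], [4]].
After inserting 7: P = [[2, 7], [4]].
After inserting 6: P = [[2, 6], [4, 7]].
After inserting 1: P = [[1, 6], [2, 7], [4]].
After inserting 3: P = [[1, 3], [2, 6], [4, 7]].
After inserting 5: P = [[1, 3, 5], [2, 6], [4, 7]].

So P = [[1, 3, 5], [2, 6], [4, 7]].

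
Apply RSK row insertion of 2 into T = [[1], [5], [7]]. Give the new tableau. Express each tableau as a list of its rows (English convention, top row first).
[[1, 2], [5], [7]]

2 is larger than every entry of row 1, so it is appended to row 1. The new tableau is [[1, 2], [5], [7]].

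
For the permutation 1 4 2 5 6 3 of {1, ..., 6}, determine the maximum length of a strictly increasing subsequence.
4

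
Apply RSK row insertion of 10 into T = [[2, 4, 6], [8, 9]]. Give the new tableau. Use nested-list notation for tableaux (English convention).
10 is larger than every entry of row 1, so it is appended to row 1. The new tableau is [[2, 4, 6, 10], [8, 9]].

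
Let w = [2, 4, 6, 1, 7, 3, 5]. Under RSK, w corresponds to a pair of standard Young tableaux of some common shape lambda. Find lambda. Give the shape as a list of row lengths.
Row-insert each entry into an empty tableau.

After inserting 2: P = [[2]].
After inserting 4: P = [[2, 4]].
After inserting 6: P = [[2, 4, 6]].
After inserting 1: P = [[1, 4, 6], [2]].
After inserting 7: P = [[1, 4, 6, 7], [2]].
After inserting 3: P = [[1, 3, 6, 7], [2, 4]].
After inserting 5: P = [[1, 3, 5, 7], [2, 4, 6]].

The final insertion tableau P = [[1, 3, 5, 7], [2, 4, 6]] has shape [4, 3].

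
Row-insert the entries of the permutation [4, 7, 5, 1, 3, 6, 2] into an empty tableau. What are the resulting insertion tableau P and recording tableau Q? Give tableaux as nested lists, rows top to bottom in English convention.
P = [[1, 2, 6], [3, 5], [4], [7]], Q = [[1, 2, 6], [3, 5], [4], [7]]

Insert each entry of the permutation into P by Schensted row insertion, recording in Q the position of each new cell.

Insert 4: appended to row 1. P = [[4]].
Insert 7: appended to row 1. P = [[4, 7]].
Insert 5: 5 bumps 7 from row 1; 7 starts row 2. P = [[4, 5], [7]].
Insert 1: 1 bumps 4 from row 1; 4 bumps 7 from row 2; 7 starts row 3. P = [[1, 5], [4], [7]].
Insert 3: 3 bumps 5 from row 1; 5 appends to row 2. P = [[1, 3], [4, 5], [7]].
Insert 6: appended to row 1. P = [[1, 3, 6], [4, 5], [7]].
Insert 2: 2 bumps 3 from row 1; 3 bumps 4 from row 2; 4 bumps 7 from row 3; 7 starts row 4. P = [[1, 2, 6], [3, 5], [4], [7]].

So P = [[1, 2, 6], [3, 5], [4], [7]], Q = [[1, 2, 6], [3, 5], [4], [7]].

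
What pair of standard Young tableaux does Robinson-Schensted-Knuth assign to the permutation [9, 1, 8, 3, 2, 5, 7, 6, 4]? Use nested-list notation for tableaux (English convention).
Insert each entry of the permutation into P by Schensted row insertion, recording in Q the position of each new cell.

Insert 9: appended to row 1. P = [[9]].
Insert 1: 1 bumps 9 from row 1; 9 starts row 2. P = [[1], [9]].
Insert 8: appended to row 1. P = [[1, 8], [9]].
Insert 3: 3 bumps 8 from row 1; 8 bumps 9 from row 2; 9 starts row 3. P = [[1, 3], [8], [9]].
Insert 2: 2 bumps 3 from row 1; 3 bumps 8 from row 2; 8 bumps 9 from row 3; 9 starts row 4. P = [[1, 2], [3], [8], [9]].
Insert 5: appended to row 1. P = [[1, 2, 5], [3], [8], [9]].
Insert 7: appended to row 1. P = [[1, 2, 5, 7], [3], [8], [9]].
Insert 6: 6 bumps 7 from row 1; 7 appends to row 2. P = [[1, 2, 5, 6], [3, 7], [8], [9]].
Insert 4: 4 bumps 5 from row 1; 5 bumps 7 from row 2; 7 bumps 8 from row 3; 8 bumps 9 from row 4; 9 starts row 5. P = [[1, 2, 4, 6], [3, 5], [7], [8], [9]].

So P = [[1, 2, 4, 6], [3, 5], [7], [8], [9]], Q = [[1, 3, 6, 7], [2, 8], [4], [5], [9]].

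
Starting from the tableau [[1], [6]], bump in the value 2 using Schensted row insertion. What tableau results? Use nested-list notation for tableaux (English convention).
2 is larger than every entry of row 1, so it is appended to row 1. The new tableau is [[1, 2], [6]].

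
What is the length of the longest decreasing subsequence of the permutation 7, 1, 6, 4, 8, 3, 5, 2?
5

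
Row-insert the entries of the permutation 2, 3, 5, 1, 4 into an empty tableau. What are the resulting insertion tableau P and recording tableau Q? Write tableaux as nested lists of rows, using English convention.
Insert each entry of the permutation into P by Schensted row insertion, recording in Q the position of each new cell.

Insert 2: appended to row 1. P = [[2]], Q = [[1]].
Insert 3: appended to row 1. P = [[2, 3]], Q = [[1, 2]].
Insert 5: appended to row 1. P = [[2, 3, 5]], Q = [[1, 2, 3]].
Insert 1: 1 bumps 2 from row 1; 2 starts row 2. P = [[1, 3, 5], [2]], Q = [[1, 2, 3], [4]].
Insert 4: 4 bumps 5 from row 1; 5 appends to row 2. P = [[1, 3, 4], [2, 5]], Q = [[1, 2, 3], [4, 5]].

So P = [[1, 3, 4], [2, 5]], Q = [[1, 2, 3], [4, 5]].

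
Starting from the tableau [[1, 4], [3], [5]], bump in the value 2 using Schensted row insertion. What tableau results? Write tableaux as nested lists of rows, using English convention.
In row 1, 2 replaces 4 (the leftmost entry greater than 2); 4 is bumped to row 2. 4 is appended to row 2. The new tableau is [[1, 2], [3, 4], [5]].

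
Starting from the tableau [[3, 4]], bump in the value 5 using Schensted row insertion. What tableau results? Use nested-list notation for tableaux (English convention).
5 is larger than every entry of row 1, so it is appended to row 1. The new tableau is [[3, 4, 5]].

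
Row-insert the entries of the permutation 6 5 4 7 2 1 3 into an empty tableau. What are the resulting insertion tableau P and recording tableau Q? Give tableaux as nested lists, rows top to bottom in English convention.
Insert each entry of the permutation into P by Schensted row insertion, recording in Q the position of each new cell.

After inserting 6: P = [[6]].
After inserting 5: P = [[5], [6]].
After inserting 4: P = [[4], [5], [6]].
After inserting 7: P = [[4, 7], [5], [6]].
After inserting 2: P = [[2, 7], [4], [5], [6]].
After inserting 1: P = [[1, 7], [2], [4], [5], [6]].
After inserting 3: P = [[1, 3], [2, 7], [4], [5], [6]].

So P = [[1, 3], [2, 7], [4], [5], [6]], Q = [[1, 4], [2, 7], [3], [5], [6]].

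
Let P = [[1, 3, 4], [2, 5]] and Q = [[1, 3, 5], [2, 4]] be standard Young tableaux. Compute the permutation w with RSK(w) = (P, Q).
Reverse the RSK construction: for i from n down to 1, find the cell of Q containing i, remove the entry at that cell from P, and reverse-bump it up through P; the value ejected from row 1 is w(i).

Step i=5: Q has 5 at row 1, column 3; remove that cell from P, ejecting 4. So w(5) = 4. P is now [[1, 3], [2, 5]].
Step i=4: Q has 4 at row 2, column 2; remove 5 from row 2 of P and reverse-bump: 5 enters row 1 and ejects 3. So w(4) = 3. P is now [[1, 5], [2]].
Step i=3: Q has 3 at row 1, column 2; remove that cell from P, ejecting 5. So w(3) = 5. P is now [[1], [2]].
Step i=2: Q has 2 at row 2, column 1; remove 2 from row 2 of P and reverse-bump: 2 enters row 1 and ejects 1. So w(2) = 1. P is now [[2]].
Step i=1: Q has 1 at row 1, column 1; remove that cell from P, ejecting 2. So w(1) = 2. P is now [].

So w = 2 1 5 3 4.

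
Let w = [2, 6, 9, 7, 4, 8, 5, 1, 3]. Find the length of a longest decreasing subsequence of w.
4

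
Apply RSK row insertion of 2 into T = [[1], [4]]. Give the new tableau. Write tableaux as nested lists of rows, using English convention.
[[1, 2], [4]]

2 is larger than every entry of row 1, so it is appended to row 1. The new tableau is [[1, 2], [4]].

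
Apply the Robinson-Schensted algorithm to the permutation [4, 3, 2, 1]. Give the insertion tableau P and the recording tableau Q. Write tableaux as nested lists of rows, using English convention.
P = [[1], [2], [3], [4]], Q = [[1], [2], [3], [4]]

Insert each entry of the permutation into P by Schensted row insertion, recording in Q the position of each new cell.

After inserting 4: P = [[4]].
After inserting 3: P = [[3], [4]].
After inserting 2: P = [[2], [3], [4]].
After inserting 1: P = [[1], [2], [3], [4]].

So P = [[1], [2], [3], [4]], Q = [[1], [2], [3], [4]].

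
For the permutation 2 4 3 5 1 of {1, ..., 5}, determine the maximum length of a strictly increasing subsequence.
3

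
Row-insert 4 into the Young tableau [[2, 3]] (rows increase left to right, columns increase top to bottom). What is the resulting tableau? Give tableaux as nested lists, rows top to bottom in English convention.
[[2, 3, 4]]

4 is larger than every entry of row 1, so it is appended to row 1. The new tableau is [[2, 3, 4]].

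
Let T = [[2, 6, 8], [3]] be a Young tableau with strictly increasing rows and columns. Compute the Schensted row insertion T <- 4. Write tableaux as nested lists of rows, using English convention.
In row 1, 4 replaces 6 (the leftmost entry greater than 4); 6 is bumped to row 2. 6 is appended to row 2. The new tableau is [[2, 4, 8], [3, 6]].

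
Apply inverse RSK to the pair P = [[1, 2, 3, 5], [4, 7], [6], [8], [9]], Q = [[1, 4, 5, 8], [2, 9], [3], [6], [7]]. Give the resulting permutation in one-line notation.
9 8 1 2 6 4 3 7 5

Reverse the RSK construction: for i from n down to 1, find the cell of Q containing i, remove the entry at that cell from P, and reverse-bump it up through P; the value ejected from row 1 is w(i).

Step i=9: Q has 9 at row 2, column 2; remove 7 from row 2 of P and reverse-bump: 7 enters row 1 and ejects 5. So w(9) = 5. P is now [[1, 2, 3, 7], [4], [6], [8], [9]].
Step i=8: Q has 8 at row 1, column 4; remove that cell from P, ejecting 7. So w(8) = 7. P is now [[1, 2, 3], [4], [6], [8], [9]].
Step i=7: Q has 7 at row 5, column 1; remove 9 from row 5 of P and reverse-bump: 9 enters row 4 and ejects 8; 8 enters row 3 and ejects 6; 6 enters row 2 and ejects 4; 4 enters row 1 and ejects 3. So w(7) = 3. P is now [[1, 2, 4], [6], [8], [9]].
Step i=6: Q has 6 at row 4, column 1; remove 9 from row 4 of P and reverse-bump: 9 enters row 3 and ejects 8; 8 enters row 2 and ejects 6; 6 enters row 1 and ejects 4. So w(6) = 4. P is now [[1, 2, 6], [8], [9]].
Step i=5: Q has 5 at row 1, column 3; remove that cell from P, ejecting 6. So w(5) = 6. P is now [[1, 2], [8], [9]].
Step i=4: Q has 4 at row 1, column 2; remove that cell from P, ejecting 2. So w(4) = 2. P is now [[1], [8], [9]].
Step i=3: Q has 3 at row 3, column 1; remove 9 from row 3 of P and reverse-bump: 9 enters row 2 and ejects 8; 8 enters row 1 and ejects 1. So w(3) = 1. P is now [[8], [9]].
Step i=2: Q has 2 at row 2, column 1; remove 9 from row 2 of P and reverse-bump: 9 enters row 1 and ejects 8. So w(2) = 8. P is now [[9]].
Step i=1: Q has 1 at row 1, column 1; remove that cell from P, ejecting 9. So w(1) = 9. P is now [].

So w = 9 8 1 2 6 4 3 7 5.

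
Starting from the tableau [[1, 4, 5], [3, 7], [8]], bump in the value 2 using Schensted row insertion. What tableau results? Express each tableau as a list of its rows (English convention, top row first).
[[1, 2, 5], [3, 4], [7], [8]]

In row 1, 2 replaces 4 (the leftmost entry greater than 2); 4 is bumped to row 2. In row 2, 4 replaces 7 (the leftmost entry greater than 4); 7 is bumped to row 3. In row 3, 7 replaces 8 (the leftmost entry greater than 7); 8 is bumped to row 4. 8 starts a new row 4. The new tableau is [[1, 2, 5], [3, 4], [7], [8]].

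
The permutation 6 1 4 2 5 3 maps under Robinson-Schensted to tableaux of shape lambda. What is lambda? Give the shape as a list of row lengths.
[3, 2, 1]

Row-insert each entry into an empty tableau.

After inserting 6: P = [[6]].
After inserting 1: P = [[1], [6]].
After inserting 4: P = [[1, 4], [6]].
After inserting 2: P = [[1, 2], [4], [6]].
After inserting 5: P = [[1, 2, 5], [4], [6]].
After inserting 3: P = [[1, 2, 3], [4, 5], [6]].

The final insertion tableau P = [[1, 2, 3], [4, 5], [6]] has shape [3, 2, 1].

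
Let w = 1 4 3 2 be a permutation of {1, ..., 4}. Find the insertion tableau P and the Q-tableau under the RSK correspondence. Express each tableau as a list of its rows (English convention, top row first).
P = [[1, 2], [3], [4]], Q = [[1, 2], [3], [4]]

Insert each entry of the permutation into P by Schensted row insertion, recording in Q the position of each new cell.

Insert 1: appended to row 1. P = [[1]].
Insert 4: appended to row 1. P = [[1, 4]].
Insert 3: 3 bumps 4 from row 1; 4 starts row 2. P = [[1, 3], [4]].
Insert 2: 2 bumps 3 from row 1; 3 bumps 4 from row 2; 4 starts row 3. P = [[1, 2], [3], [4]].

So P = [[1, 2], [3], [4]], Q = [[1, 2], [3], [4]].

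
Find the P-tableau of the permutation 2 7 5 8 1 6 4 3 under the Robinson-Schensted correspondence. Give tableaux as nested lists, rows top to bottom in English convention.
P = [[1, 3, 6], [2, 4], [5, 8], [7]]

Insert 2: appended to row 1. P = [[2]].
Insert 7: appended to row 1. P = [[2, 7]].
Insert 5: 5 bumps 7 from row 1; 7 starts row 2. P = [[2, 5], [7]].
Insert 8: appended to row 1. P = [[2, 5, 8], [7]].
Insert 1: 1 bumps 2 from row 1; 2 bumps 7 from row 2; 7 starts row 3. P = [[1, 5, 8], [2], [7]].
Insert 6: 6 bumps 8 from row 1; 8 appends to row 2. P = [[1, 5, 6], [2, 8], [7]].
Insert 4: 4 bumps 5 from row 1; 5 bumps 8 from row 2; 8 appends to row 3. P = [[1, 4, 6], [2, 5], [7, 8]].
Insert 3: 3 bumps 4 from row 1; 4 bumps 5 from row 2; 5 bumps 7 from row 3; 7 starts row 4. P = [[1, 3, 6], [2, 4], [5, 8], [7]].

So P = [[1, 3, 6], [2, 4], [5, 8], [7]].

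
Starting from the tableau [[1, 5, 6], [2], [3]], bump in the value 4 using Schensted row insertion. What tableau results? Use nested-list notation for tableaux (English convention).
In row 1, 4 replaces 5 (the leftmost entry greater than 4); 5 is bumped to row 2. 5 is appended to row 2. The new tableau is [[1, 4, 6], [2, 5], [3]].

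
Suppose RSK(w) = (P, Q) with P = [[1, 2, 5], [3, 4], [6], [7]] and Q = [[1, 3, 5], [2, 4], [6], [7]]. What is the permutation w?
Reverse the RSK construction: for i from n down to 1, find the cell of Q containing i, remove the entry at that cell from P, and reverse-bump it up through P; the value ejected from row 1 is w(i).

Step i=7: Q has 7 at row 4, column 1; remove 7 from row 4 of P and reverse-bump: 7 enters row 3 and ejects 6; 6 enters row 2 and ejects 4; 4 enters row 1 and ejects 2. So w(7) = 2. P is now [[1, 4, 5], [3, 6], [7]].
Step i=6: Q has 6 at row 3, column 1; remove 7 from row 3 of P and reverse-bump: 7 enters row 2 and ejects 6; 6 enters row 1 and ejects 5. So w(6) = 5. P is now [[1, 4, 6], [3, 7]].
Step i=5: Q has 5 at row 1, column 3; remove that cell from P, ejecting 6. So w(5) = 6. P is now [[1, 4], [3, 7]].
Step i=4: Q has 4 at row 2, column 2; remove 7 from row 2 of P and reverse-bump: 7 enters row 1 and ejects 4. So w(4) = 4. P is now [[1, 7], [3]].
Step i=3: Q has 3 at row 1, column 2; remove that cell from P, ejecting 7. So w(3) = 7. P is now [[1], [3]].
Step i=2: Q has 2 at row 2, column 1; remove 3 from row 2 of P and reverse-bump: 3 enters row 1 and ejects 1. So w(2) = 1. P is now [[3]].
Step i=1: Q has 1 at row 1, column 1; remove that cell from P, ejecting 3. So w(1) = 3. P is now [].

So w = 3 1 7 4 6 5 2.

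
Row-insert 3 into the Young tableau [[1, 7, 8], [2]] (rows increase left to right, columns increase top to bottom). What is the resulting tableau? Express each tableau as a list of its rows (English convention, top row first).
In row 1, 3 replaces 7 (the leftmost entry greater than 3); 7 is bumped to row 2. 7 is appended to row 2. The new tableau is [[1, 3, 8], [2, 7]].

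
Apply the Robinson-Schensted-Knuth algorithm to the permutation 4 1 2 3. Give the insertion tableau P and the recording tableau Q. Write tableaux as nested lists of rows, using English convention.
Insert each entry of the permutation into P by Schensted row insertion, recording in Q the position of each new cell.

Insert 4: appended to row 1. P = [[4]].
Insert 1: 1 bumps 4 from row 1; 4 starts row 2. P = [[1], [4]].
Insert 2: appended to row 1. P = [[1, 2], [4]].
Insert 3: appended to row 1. P = [[1, 2, 3], [4]].

So P = [[1, 2, 3], [4]], Q = [[1, 3, 4], [2]].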